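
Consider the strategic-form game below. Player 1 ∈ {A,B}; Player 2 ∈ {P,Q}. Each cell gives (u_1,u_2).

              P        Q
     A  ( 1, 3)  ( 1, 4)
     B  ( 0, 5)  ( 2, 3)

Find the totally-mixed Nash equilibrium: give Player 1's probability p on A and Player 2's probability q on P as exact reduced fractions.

P1 indiff ⇒ q·1+(1-q)·1 = q·0+(1-q)·2 ⇒ q(1) = (1-q)(1) ⇒ q = 1/2
P2 indiff ⇒ p·3+(1-p)·5 = p·4+(1-p)·3 ⇒ p(-1) = (1-p)(-2) ⇒ p = 2/3

(p,q) = (2/3, 1/2)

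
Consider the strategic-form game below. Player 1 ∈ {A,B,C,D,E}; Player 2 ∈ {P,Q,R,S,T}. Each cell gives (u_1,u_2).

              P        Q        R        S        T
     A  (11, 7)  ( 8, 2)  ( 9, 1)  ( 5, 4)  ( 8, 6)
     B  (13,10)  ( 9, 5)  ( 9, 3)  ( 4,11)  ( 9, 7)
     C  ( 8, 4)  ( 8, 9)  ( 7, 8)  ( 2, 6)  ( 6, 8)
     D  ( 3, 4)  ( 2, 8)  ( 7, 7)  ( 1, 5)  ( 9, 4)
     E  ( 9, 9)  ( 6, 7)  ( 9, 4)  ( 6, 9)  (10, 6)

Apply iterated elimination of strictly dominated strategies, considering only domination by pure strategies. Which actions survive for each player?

IESDS → P1:{A,B,E} P2:{P,S}

P1 drop C (B beats it: P:13>8 Q:9>8 R:9>7 S:4>2 T:9>6)
P1 drop D (E beats it: P:9>3 Q:6>2 R:9>7 S:6>1 T:10>9)
P2 drop Q (P beats it: A:7>2 B:10>5 E:9>7)
P2 drop R (P beats it: A:7>1 B:10>3 E:9>4)
P2 drop T (P beats it: A:7>6 B:10>7 E:9>6)
P1→{A,B,E} P2→{P,S}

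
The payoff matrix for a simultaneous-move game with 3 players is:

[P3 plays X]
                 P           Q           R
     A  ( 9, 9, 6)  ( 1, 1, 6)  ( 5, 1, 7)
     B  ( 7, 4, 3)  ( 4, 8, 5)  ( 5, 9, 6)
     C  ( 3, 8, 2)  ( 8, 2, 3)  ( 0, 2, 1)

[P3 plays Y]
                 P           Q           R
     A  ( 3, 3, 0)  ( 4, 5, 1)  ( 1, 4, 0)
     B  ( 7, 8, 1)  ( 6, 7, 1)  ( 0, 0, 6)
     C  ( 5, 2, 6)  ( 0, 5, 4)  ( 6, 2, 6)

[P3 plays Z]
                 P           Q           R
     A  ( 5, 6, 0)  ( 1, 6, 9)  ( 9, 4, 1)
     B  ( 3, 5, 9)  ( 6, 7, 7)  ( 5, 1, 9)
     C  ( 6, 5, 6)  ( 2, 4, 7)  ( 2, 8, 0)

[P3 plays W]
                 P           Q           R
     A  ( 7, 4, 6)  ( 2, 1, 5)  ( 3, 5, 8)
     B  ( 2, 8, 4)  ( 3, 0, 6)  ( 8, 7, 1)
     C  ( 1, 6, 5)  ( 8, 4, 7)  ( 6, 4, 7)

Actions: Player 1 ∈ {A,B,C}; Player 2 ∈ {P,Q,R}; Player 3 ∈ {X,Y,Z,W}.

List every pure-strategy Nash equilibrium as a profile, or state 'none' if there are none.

PSNE = {(A,P,X), (B,Q,Z)}

(A,P,X): NE
(A,P,Y): not NE [P1→B gives 7>3; P2→Q gives 5>3; P3→W gives 6>0]
(A,P,Z): not NE [P1→C gives 6>5; P3→W gives 6>0]
(A,P,W): not NE [P2→R gives 5>4]
(A,Q,X): not NE [P1→C gives 8>1; P2→P gives 9>1; P3→Z gives 9>6]
(A,Q,Y): not NE [P1→B gives 6>4; P3→Z gives 9>1]
(A,Q,Z): not NE [P1→B gives 6>1]
(A,Q,W): not NE [P1→C gives 8>2; P2→R gives 5>1; P3→Z gives 9>5]
(A,R,X): not NE [P2→P gives 9>1; P3→W gives 8>7]
(A,R,Y): not NE [P1→C gives 6>1; P2→Q gives 5>4; P3→W gives 8>0]
(A,R,Z): not NE [P2→Q gives 6>4; P3→W gives 8>1]
(A,R,W): not NE [P1→B gives 8>3]
(B,P,X): not NE [P1→A gives 9>7; P2→R gives 9>4; P3→Z gives 9>3]
(B,P,Y): not NE [P3→Z gives 9>1]
(B,P,Z): not NE [P1→C gives 6>3; P2→Q gives 7>5]
(B,P,W): not NE [P1→A gives 7>2; P3→Z gives 9>4]
(B,Q,X): not NE [P1→C gives 8>4; P2→R gives 9>8; P3→Z gives 7>5]
(B,Q,Y): not NE [P2→P gives 8>7; P3→Z gives 7>1]
(B,Q,Z): NE
(B,Q,W): not NE [P1→C gives 8>3; P2→P gives 8>0; P3→Z gives 7>6]
(B,R,X): not NE [P3→Z gives 9>6]
(B,R,Y): not NE [P1→C gives 6>0; P2→P gives 8>0; P3→Z gives 9>6]
(B,R,Z): not NE [P1→A gives 9>5; P2→Q gives 7>1]
(B,R,W): not NE [P2→P gives 8>7; P3→Z gives 9>1]
(C,P,X): not NE [P1→A gives 9>3; P3→Z gives 6>2]
(C,P,Y): not NE [P1→B gives 7>5; P2→Q gives 5>2]
(C,P,Z): not NE [P2→R gives 8>5]
(C,P,W): not NE [P1→A gives 7>1; P3→Z gives 6>5]
(C,Q,X): not NE [P2→P gives 8>2; P3→W gives 7>3]
(C,Q,Y): not NE [P1→B gives 6>0; P3→W gives 7>4]
(C,Q,Z): not NE [P1→B gives 6>2; P2→R gives 8>4]
(C,Q,W): not NE [P2→P gives 6>4]
(C,R,X): not NE [P1→B gives 5>0; P2→P gives 8>2; P3→W gives 7>1]
(C,R,Y): not NE [P2→Q gives 5>2; P3→W gives 7>6]
(C,R,Z): not NE [P1→A gives 9>2; P3→W gives 7>0]
(C,R,W): not NE [P1→B gives 8>6; P2→P gives 6>4]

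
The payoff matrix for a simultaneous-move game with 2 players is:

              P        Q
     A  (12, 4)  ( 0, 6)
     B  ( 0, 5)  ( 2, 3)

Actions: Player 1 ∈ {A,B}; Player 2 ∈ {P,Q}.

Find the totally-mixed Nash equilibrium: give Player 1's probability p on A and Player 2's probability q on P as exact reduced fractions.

P1 indiff ⇒ q·12+(1-q)·0 = q·0+(1-q)·2 ⇒ q(12) = (1-q)(2) ⇒ q = 1/7
P2 indiff ⇒ p·4+(1-p)·5 = p·6+(1-p)·3 ⇒ p(-2) = (1-p)(-2) ⇒ p = 1/2

(p,q) = (1/2, 1/7)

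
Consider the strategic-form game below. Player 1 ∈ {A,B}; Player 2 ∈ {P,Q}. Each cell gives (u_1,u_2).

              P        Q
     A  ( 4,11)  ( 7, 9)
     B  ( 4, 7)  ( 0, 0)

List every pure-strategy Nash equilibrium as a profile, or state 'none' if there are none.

(A,P): NE
(A,Q): not NE [P2→P gives 11>9]
(B,P): NE
(B,Q): not NE [P1→A gives 7>0; P2→P gives 7>0]

Nash profiles: (A,P), (B,P)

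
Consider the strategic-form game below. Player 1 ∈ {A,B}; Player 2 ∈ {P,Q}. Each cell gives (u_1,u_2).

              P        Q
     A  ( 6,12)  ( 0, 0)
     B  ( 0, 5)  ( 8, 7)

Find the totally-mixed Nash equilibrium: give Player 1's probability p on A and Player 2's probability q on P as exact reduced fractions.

(p,q) = (1/7, 4/7)

P1 indiff ⇒ q·6+(1-q)·0 = q·0+(1-q)·8 ⇒ q(6) = (1-q)(8) ⇒ q = 4/7
P2 indiff ⇒ p·12+(1-p)·5 = p·0+(1-p)·7 ⇒ p(12) = (1-p)(2) ⇒ p = 1/7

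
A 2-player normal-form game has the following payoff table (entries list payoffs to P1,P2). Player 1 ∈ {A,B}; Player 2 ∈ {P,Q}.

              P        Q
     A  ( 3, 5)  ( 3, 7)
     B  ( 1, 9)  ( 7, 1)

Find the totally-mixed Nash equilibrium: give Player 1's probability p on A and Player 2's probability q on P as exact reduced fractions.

P1 indiff ⇒ q·3+(1-q)·3 = q·1+(1-q)·7 ⇒ q(2) = (1-q)(4) ⇒ q = 2/3
P2 indiff ⇒ p·5+(1-p)·9 = p·7+(1-p)·1 ⇒ p(-2) = (1-p)(-8) ⇒ p = 4/5

(p,q) = (4/5, 2/3)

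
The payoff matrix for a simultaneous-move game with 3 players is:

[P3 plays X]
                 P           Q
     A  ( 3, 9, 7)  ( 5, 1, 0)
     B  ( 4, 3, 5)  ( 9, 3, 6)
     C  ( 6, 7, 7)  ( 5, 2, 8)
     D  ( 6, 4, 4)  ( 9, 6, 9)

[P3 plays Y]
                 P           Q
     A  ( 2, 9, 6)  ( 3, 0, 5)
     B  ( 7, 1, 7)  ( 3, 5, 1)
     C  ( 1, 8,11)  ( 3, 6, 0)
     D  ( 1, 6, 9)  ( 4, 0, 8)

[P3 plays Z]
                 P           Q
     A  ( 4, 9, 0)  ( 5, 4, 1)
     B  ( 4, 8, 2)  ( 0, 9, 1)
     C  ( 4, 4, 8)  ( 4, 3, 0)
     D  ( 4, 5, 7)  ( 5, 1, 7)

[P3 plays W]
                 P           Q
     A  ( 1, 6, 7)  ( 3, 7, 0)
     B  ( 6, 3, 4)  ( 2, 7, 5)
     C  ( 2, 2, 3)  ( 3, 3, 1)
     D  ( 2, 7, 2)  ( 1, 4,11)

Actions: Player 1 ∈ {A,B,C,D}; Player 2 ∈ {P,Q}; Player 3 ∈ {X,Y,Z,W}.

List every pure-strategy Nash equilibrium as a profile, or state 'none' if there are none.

(A,P,X): not NE [P1→D gives 6>3]
(A,P,Y): not NE [P1→B gives 7>2; P3→W gives 7>6]
(A,P,Z): not NE [P3→W gives 7>0]
(A,P,W): not NE [P1→B gives 6>1; P2→Q gives 7>6]
(A,Q,X): not NE [P1→D gives 9>5; P2→P gives 9>1; P3→Y gives 5>0]
(A,Q,Y): not NE [P1→D gives 4>3; P2→P gives 9>0]
(A,Q,Z): not NE [P2→P gives 9>4; P3→Y gives 5>1]
(A,Q,W): not NE [P3→Y gives 5>0]
(B,P,X): not NE [P1→D gives 6>4; P3→Y gives 7>5]
(B,P,Y): not NE [P2→Q gives 5>1]
(B,P,Z): not NE [P2→Q gives 9>8; P3→Y gives 7>2]
(B,P,W): not NE [P2→Q gives 7>3; P3→Y gives 7>4]
(B,Q,X): NE
(B,Q,Y): not NE [P1→D gives 4>3; P3→X gives 6>1]
(B,Q,Z): not NE [P1→D gives 5>0; P3→X gives 6>1]
(B,Q,W): not NE [P1→C gives 3>2; P3→X gives 6>5]
(C,P,X): not NE [P3→Y gives 11>7]
(C,P,Y): not NE [P1→B gives 7>1]
(C,P,Z): not NE [P3→Y gives 11>8]
(C,P,W): not NE [P1→B gives 6>2; P2→Q gives 3>2; P3→Y gives 11>3]
(C,Q,X): not NE [P1→D gives 9>5; P2→P gives 7>2]
(C,Q,Y): not NE [P1→D gives 4>3; P2→P gives 8>6; P3→X gives 8>0]
(C,Q,Z): not NE [P1→D gives 5>4; P2→P gives 4>3; P3→X gives 8>0]
(C,Q,W): not NE [P3→X gives 8>1]
(D,P,X): not NE [P2→Q gives 6>4; P3→Y gives 9>4]
(D,P,Y): not NE [P1→B gives 7>1]
(D,P,Z): not NE [P3→Y gives 9>7]
(D,P,W): not NE [P1→B gives 6>2; P3→Y gives 9>2]
(D,Q,X): not NE [P3→W gives 11>9]
(D,Q,Y): not NE [P2→P gives 6>0; P3→W gives 11>8]
(D,Q,Z): not NE [P2→P gives 5>1; P3→W gives 11>7]
(D,Q,W): not NE [P1→C gives 3>1; P2→P gives 7>4]

PSNE = {(B,Q,X)}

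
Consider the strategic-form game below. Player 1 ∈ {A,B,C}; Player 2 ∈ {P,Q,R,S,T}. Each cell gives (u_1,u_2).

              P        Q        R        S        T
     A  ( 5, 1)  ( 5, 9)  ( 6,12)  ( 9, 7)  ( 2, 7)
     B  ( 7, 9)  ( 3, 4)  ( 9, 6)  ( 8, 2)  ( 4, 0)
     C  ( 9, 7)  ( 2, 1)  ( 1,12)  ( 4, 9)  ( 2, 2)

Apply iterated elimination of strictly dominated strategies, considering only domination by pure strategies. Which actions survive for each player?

Remaining: P1:{B,C} P2:{P,R}

P2 drop Q (R beats it: A:12>9 B:6>4 C:12>1)
P2 drop S (R beats it: A:12>7 B:6>2 C:12>9)
P1 drop A (B beats it: P:7>5 R:9>6 T:4>2)
P2 drop T (P beats it: B:9>0 C:7>2)
P1→{B,C} P2→{P,R}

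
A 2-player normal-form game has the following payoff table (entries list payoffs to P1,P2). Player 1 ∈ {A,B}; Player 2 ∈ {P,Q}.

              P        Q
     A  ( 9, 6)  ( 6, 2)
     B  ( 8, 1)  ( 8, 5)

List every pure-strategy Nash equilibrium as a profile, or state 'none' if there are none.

PSNE = {(A,P), (B,Q)}

(A,P): NE
(A,Q): not NE [P1→B gives 8>6; P2→P gives 6>2]
(B,P): not NE [P1→A gives 9>8; P2→Q gives 5>1]
(B,Q): NE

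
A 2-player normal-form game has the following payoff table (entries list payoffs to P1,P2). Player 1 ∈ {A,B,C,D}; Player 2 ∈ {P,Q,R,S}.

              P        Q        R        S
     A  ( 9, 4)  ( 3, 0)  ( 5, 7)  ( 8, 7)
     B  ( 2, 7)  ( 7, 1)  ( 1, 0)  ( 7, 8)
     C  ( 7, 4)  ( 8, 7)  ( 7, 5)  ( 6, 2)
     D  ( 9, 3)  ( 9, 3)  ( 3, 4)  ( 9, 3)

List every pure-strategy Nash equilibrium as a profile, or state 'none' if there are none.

Equilibria: none

(A,P): not NE [P2→S gives 7>4]
(A,Q): not NE [P1→D gives 9>3; P2→S gives 7>0]
(A,R): not NE [P1→C gives 7>5]
(A,S): not NE [P1→D gives 9>8]
(B,P): not NE [P1→D gives 9>2; P2→S gives 8>7]
(B,Q): not NE [P1→D gives 9>7; P2→S gives 8>1]
(B,R): not NE [P1→C gives 7>1; P2→S gives 8>0]
(B,S): not NE [P1→D gives 9>7]
(C,P): not NE [P1→D gives 9>7; P2→Q gives 7>4]
(C,Q): not NE [P1→D gives 9>8]
(C,R): not NE [P2→Q gives 7>5]
(C,S): not NE [P1→D gives 9>6; P2→Q gives 7>2]
(D,P): not NE [P2→R gives 4>3]
(D,Q): not NE [P2→R gives 4>3]
(D,R): not NE [P1→C gives 7>3]
(D,S): not NE [P2→R gives 4>3]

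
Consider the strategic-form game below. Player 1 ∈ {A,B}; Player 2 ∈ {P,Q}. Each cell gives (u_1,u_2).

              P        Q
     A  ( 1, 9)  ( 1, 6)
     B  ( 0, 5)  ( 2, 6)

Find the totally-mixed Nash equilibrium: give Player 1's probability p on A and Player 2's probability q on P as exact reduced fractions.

P1 indiff ⇒ q·1+(1-q)·1 = q·0+(1-q)·2 ⇒ q(1) = (1-q)(1) ⇒ q = 1/2
P2 indiff ⇒ p·9+(1-p)·5 = p·6+(1-p)·6 ⇒ p(3) = (1-p)(1) ⇒ p = 1/4

(p,q) = (1/4, 1/2)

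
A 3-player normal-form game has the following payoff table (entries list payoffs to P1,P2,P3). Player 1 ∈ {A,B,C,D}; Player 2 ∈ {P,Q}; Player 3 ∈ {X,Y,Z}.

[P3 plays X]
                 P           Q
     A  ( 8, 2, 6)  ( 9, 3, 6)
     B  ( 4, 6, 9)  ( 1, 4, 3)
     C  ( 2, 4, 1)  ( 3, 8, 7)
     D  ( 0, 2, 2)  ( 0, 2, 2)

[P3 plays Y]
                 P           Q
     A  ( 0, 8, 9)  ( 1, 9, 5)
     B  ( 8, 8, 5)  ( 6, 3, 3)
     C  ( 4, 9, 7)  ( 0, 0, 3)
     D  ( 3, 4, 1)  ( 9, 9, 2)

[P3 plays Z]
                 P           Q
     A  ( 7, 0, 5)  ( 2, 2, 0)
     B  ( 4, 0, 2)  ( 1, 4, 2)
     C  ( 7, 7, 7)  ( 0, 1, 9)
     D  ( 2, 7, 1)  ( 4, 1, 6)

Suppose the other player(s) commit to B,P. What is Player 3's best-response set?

u_3(X vs B,P) = 9
u_3(Y vs B,P) = 5
u_3(Z vs B,P) = 2
max payoff 9 at {X}

argmax u_3 = {X}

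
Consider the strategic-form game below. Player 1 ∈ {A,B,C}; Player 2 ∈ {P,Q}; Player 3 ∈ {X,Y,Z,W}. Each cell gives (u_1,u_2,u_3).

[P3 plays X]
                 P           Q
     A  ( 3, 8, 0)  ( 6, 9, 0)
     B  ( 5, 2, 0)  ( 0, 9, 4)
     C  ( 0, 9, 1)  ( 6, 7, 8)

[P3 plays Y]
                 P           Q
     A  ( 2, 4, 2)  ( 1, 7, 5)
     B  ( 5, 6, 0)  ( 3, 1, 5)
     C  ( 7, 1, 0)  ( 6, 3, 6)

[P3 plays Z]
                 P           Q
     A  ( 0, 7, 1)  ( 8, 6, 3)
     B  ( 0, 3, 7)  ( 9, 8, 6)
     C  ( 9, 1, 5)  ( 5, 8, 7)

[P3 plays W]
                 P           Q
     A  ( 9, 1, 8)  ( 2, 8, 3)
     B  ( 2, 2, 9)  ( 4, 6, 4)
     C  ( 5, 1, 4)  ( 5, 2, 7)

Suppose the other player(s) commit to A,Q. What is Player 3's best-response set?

BR_3 = {Y}

u_3(X vs A,Q) = 0
u_3(Y vs A,Q) = 5
u_3(Z vs A,Q) = 3
u_3(W vs A,Q) = 3
max payoff 5 at {Y}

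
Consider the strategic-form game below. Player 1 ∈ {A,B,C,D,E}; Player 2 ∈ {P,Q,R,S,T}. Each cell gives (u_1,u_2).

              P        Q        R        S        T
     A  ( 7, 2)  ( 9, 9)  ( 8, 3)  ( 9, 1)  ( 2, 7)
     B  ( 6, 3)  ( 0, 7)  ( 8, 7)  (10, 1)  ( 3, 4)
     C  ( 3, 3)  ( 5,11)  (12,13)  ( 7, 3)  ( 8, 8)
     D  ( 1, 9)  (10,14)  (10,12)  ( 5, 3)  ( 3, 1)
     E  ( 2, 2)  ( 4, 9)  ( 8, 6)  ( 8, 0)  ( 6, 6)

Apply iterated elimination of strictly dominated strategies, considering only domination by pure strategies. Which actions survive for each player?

P2 drop P (Q beats it: A:9>2 B:7>3 C:11>3 D:14>9 E:9>2)
P2 drop S (Q beats it: A:9>1 B:7>1 C:11>3 D:14>3 E:9>0)
P1 drop A (D beats it: Q:10>9 R:10>8 T:3>2)
P1 drop B (C beats it: Q:5>0 R:12>8 T:8>3)
P1 drop E (C beats it: Q:5>4 R:12>8 T:8>6)
P2 drop T (Q beats it: C:11>8 D:14>1)
P1→{C,D} P2→{Q,R}

Remaining: P1:{C,D} P2:{Q,R}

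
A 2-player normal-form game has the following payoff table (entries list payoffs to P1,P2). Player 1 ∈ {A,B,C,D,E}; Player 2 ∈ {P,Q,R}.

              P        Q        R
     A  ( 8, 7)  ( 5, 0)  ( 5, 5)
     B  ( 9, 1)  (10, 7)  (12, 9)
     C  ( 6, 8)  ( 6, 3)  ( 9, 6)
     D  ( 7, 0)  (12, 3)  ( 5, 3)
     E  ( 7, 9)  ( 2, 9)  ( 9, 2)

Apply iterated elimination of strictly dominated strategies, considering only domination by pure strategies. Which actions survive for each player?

IESDS → P1:{B,D} P2:{Q,R}

P1 drop A (B beats it: P:9>8 Q:10>5 R:12>5)
P1 drop C (B beats it: P:9>6 Q:10>6 R:12>9)
P1 drop E (B beats it: P:9>7 Q:10>2 R:12>9)
P2 drop P (Q beats it: B:7>1 D:3>0)
P1→{B,D} P2→{Q,R}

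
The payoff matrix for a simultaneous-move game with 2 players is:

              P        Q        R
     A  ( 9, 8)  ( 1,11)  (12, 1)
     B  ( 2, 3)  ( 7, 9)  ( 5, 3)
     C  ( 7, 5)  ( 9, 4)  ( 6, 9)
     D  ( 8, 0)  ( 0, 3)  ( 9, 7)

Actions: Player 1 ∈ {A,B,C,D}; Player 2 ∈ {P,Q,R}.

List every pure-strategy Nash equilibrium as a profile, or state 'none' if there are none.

(A,P): not NE [P2→Q gives 11>8]
(A,Q): not NE [P1→C gives 9>1]
(A,R): not NE [P2→Q gives 11>1]
(B,P): not NE [P1→A gives 9>2; P2→Q gives 9>3]
(B,Q): not NE [P1→C gives 9>7]
(B,R): not NE [P1→A gives 12>5; P2→Q gives 9>3]
(C,P): not NE [P1→A gives 9>7; P2→R gives 9>5]
(C,Q): not NE [P2→R gives 9>4]
(C,R): not NE [P1→A gives 12>6]
(D,P): not NE [P1→A gives 9>8; P2→R gives 7>0]
(D,Q): not NE [P1→C gives 9>0; P2→R gives 7>3]
(D,R): not NE [P1→A gives 12>9]

No pure NE.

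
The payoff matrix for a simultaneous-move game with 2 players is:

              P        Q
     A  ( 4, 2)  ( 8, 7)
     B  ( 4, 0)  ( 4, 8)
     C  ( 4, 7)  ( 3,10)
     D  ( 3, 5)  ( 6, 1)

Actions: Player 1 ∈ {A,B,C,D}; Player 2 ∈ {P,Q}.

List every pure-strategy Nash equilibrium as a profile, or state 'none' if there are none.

(A,P): not NE [P2→Q gives 7>2]
(A,Q): NE
(B,P): not NE [P2→Q gives 8>0]
(B,Q): not NE [P1→A gives 8>4]
(C,P): not NE [P2→Q gives 10>7]
(C,Q): not NE [P1→A gives 8>3]
(D,P): not NE [P1→C gives 4>3]
(D,Q): not NE [P1→A gives 8>6; P2→P gives 5>1]

PSNE = {(A,Q)}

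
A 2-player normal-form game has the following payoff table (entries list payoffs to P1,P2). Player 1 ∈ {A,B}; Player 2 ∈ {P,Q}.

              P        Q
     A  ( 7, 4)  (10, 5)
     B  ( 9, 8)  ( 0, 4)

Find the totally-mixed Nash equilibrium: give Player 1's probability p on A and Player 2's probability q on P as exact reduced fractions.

P1 indiff ⇒ q·7+(1-q)·10 = q·9+(1-q)·0 ⇒ q(-2) = (1-q)(-10) ⇒ q = 5/6
P2 indiff ⇒ p·4+(1-p)·8 = p·5+(1-p)·4 ⇒ p(-1) = (1-p)(-4) ⇒ p = 4/5

(p,q) = (4/5, 5/6)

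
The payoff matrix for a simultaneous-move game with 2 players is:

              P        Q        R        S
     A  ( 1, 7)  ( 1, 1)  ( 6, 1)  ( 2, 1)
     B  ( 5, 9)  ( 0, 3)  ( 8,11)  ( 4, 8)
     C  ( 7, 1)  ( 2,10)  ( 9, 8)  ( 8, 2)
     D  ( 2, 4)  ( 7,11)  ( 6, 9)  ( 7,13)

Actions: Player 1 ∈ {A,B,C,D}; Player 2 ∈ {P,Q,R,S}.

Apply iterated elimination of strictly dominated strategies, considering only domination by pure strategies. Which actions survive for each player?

Remaining: P1:{C,D} P2:{Q,S}

P1 drop A (C beats it: P:7>1 Q:2>1 R:9>6 S:8>2)
P1 drop B (C beats it: P:7>5 Q:2>0 R:9>8 S:8>4)
P2 drop P (Q beats it: C:10>1 D:11>4)
P2 drop R (Q beats it: C:10>8 D:11>9)
P1→{C,D} P2→{Q,S}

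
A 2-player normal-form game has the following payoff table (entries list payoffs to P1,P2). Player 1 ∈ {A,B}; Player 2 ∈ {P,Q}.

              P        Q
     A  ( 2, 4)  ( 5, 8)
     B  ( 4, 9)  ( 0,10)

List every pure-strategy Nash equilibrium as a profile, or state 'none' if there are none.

NE set: (A,Q)

(A,P): not NE [P1→B gives 4>2; P2→Q gives 8>4]
(A,Q): NE
(B,P): not NE [P2→Q gives 10>9]
(B,Q): not NE [P1→A gives 5>0]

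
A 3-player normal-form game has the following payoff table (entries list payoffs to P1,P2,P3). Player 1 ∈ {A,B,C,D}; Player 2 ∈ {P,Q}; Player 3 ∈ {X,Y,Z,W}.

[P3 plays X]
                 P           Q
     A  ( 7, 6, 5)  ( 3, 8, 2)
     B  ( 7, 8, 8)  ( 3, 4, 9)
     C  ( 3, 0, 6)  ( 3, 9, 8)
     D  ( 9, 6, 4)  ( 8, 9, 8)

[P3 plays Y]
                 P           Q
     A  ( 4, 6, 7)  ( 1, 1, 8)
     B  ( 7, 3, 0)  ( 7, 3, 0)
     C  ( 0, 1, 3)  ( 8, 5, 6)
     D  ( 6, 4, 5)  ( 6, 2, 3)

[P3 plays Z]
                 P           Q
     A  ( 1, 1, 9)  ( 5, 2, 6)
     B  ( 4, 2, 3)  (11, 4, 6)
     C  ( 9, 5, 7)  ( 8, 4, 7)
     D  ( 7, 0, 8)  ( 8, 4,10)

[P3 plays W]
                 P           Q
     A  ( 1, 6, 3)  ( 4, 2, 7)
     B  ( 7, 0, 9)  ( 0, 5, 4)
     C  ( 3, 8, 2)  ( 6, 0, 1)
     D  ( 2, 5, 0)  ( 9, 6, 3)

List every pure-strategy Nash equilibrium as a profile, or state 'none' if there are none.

(A,P,X): not NE [P1→D gives 9>7; P2→Q gives 8>6; P3→Z gives 9>5]
(A,P,Y): not NE [P1→B gives 7>4; P3→Z gives 9>7]
(A,P,Z): not NE [P1→C gives 9>1; P2→Q gives 2>1]
(A,P,W): not NE [P1→B gives 7>1; P3→Z gives 9>3]
(A,Q,X): not NE [P1→D gives 8>3; P3→Y gives 8>2]
(A,Q,Y): not NE [P1→C gives 8>1; P2→P gives 6>1]
(A,Q,Z): not NE [P1→B gives 11>5; P3→Y gives 8>6]
(A,Q,W): not NE [P1→D gives 9>4; P2→P gives 6>2; P3→Y gives 8>7]
(B,P,X): not NE [P1→D gives 9>7; P3→W gives 9>8]
(B,P,Y): not NE [P3→W gives 9>0]
(B,P,Z): not NE [P1→C gives 9>4; P2→Q gives 4>2; P3→W gives 9>3]
(B,P,W): not NE [P2→Q gives 5>0]
(B,Q,X): not NE [P1→D gives 8>3; P2→P gives 8>4]
(B,Q,Y): not NE [P1→C gives 8>7; P3→X gives 9>0]
(B,Q,Z): not NE [P3→X gives 9>6]
(B,Q,W): not NE [P1→D gives 9>0; P3→X gives 9>4]
(C,P,X): not NE [P1→D gives 9>3; P2→Q gives 9>0; P3→Z gives 7>6]
(C,P,Y): not NE [P1→B gives 7>0; P2→Q gives 5>1; P3→Z gives 7>3]
(C,P,Z): NE
(C,P,W): not NE [P1→B gives 7>3; P3→Z gives 7>2]
(C,Q,X): not NE [P1→D gives 8>3]
(C,Q,Y): not NE [P3→X gives 8>6]
(C,Q,Z): not NE [P1→B gives 11>8; P2→P gives 5>4; P3→X gives 8>7]
(C,Q,W): not NE [P1→D gives 9>6; P2→P gives 8>0; P3→X gives 8>1]
(D,P,X): not NE [P2→Q gives 9>6; P3→Z gives 8>4]
(D,P,Y): not NE [P1→B gives 7>6; P3→Z gives 8>5]
(D,P,Z): not NE [P1→C gives 9>7; P2→Q gives 4>0]
(D,P,W): not NE [P1→B gives 7>2; P2→Q gives 6>5; P3→Z gives 8>0]
(D,Q,X): not NE [P3→Z gives 10>8]
(D,Q,Y): not NE [P1→C gives 8>6; P2→P gives 4>2; P3→Z gives 10>3]
(D,Q,Z): not NE [P1→B gives 11>8]
(D,Q,W): not NE [P3→Z gives 10>3]

NE set: (C,P,Z)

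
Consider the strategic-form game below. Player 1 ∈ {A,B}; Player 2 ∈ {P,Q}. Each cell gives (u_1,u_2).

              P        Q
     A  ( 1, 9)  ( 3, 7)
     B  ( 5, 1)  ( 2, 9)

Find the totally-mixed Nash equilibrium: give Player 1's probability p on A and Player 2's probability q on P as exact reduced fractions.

P1 indiff ⇒ q·1+(1-q)·3 = q·5+(1-q)·2 ⇒ q(-4) = (1-q)(-1) ⇒ q = 1/5
P2 indiff ⇒ p·9+(1-p)·1 = p·7+(1-p)·9 ⇒ p(2) = (1-p)(8) ⇒ p = 4/5

p=4/5, q=1/5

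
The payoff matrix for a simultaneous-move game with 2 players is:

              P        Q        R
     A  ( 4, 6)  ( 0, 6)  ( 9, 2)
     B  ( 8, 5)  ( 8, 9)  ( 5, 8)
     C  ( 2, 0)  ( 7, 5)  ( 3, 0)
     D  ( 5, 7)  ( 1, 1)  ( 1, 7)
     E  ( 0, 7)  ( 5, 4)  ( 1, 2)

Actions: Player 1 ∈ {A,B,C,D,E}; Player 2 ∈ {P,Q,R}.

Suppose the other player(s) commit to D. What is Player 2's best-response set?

u_2(P vs D) = 7
u_2(Q vs D) = 1
u_2(R vs D) = 7
max payoff 7 at {P,R}

P2 best: {P,R}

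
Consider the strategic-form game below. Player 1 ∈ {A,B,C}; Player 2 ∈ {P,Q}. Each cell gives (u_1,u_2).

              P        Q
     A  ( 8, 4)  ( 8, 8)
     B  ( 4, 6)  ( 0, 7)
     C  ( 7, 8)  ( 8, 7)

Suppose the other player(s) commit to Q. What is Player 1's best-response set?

argmax u_1 = {A,C}

u_1(A vs Q) = 8
u_1(B vs Q) = 0
u_1(C vs Q) = 8
max payoff 8 at {A,C}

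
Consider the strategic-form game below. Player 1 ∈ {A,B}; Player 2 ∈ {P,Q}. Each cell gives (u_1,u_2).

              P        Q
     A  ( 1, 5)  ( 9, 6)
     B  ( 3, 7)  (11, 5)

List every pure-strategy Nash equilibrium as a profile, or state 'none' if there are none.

(A,P): not NE [P1→B gives 3>1; P2→Q gives 6>5]
(A,Q): not NE [P1→B gives 11>9]
(B,P): NE
(B,Q): not NE [P2→P gives 7>5]

NE set: (B,P)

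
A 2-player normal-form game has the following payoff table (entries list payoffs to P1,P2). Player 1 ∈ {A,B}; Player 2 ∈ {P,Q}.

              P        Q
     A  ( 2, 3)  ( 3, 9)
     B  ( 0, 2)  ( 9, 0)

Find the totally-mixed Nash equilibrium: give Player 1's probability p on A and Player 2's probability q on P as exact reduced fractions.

P1 indiff ⇒ q·2+(1-q)·3 = q·0+(1-q)·9 ⇒ q(2) = (1-q)(6) ⇒ q = 3/4
P2 indiff ⇒ p·3+(1-p)·2 = p·9+(1-p)·0 ⇒ p(-6) = (1-p)(-2) ⇒ p = 1/4

P1 mixes 1/4 on A; P2 mixes 3/4 on P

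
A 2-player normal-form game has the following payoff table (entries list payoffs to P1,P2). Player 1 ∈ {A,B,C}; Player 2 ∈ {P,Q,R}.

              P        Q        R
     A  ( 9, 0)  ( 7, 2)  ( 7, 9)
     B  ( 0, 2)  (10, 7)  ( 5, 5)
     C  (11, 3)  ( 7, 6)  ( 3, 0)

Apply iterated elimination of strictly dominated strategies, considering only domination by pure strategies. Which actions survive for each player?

P2 drop P (Q beats it: A:2>0 B:7>2 C:6>3)
P1 drop C (B beats it: Q:10>7 R:5>3)
P1→{A,B} P2→{Q,R}

IESDS → P1:{A,B} P2:{Q,R}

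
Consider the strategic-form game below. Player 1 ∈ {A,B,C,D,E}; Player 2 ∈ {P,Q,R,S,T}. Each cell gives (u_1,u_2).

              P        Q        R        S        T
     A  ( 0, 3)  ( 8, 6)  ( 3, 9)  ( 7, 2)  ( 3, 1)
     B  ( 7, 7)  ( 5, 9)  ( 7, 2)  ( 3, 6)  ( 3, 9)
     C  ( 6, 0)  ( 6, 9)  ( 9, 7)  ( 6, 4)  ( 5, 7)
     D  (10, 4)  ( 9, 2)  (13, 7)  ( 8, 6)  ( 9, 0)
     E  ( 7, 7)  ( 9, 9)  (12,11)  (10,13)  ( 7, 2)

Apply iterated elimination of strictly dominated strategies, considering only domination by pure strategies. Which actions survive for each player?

Survivors P1:{D,E} P2:{R,S}

P1 drop A (D beats it: P:10>0 Q:9>8 R:13>3 S:8>7 T:9>3)
P1 drop B (D beats it: P:10>7 Q:9>5 R:13>7 S:8>3 T:9>3)
P1 drop C (D beats it: P:10>6 Q:9>6 R:13>9 S:8>6 T:9>5)
P2 drop P (R beats it: D:7>4 E:11>7)
P2 drop Q (R beats it: D:7>2 E:11>9)
P2 drop T (R beats it: D:7>0 E:11>2)
P1→{D,E} P2→{R,S}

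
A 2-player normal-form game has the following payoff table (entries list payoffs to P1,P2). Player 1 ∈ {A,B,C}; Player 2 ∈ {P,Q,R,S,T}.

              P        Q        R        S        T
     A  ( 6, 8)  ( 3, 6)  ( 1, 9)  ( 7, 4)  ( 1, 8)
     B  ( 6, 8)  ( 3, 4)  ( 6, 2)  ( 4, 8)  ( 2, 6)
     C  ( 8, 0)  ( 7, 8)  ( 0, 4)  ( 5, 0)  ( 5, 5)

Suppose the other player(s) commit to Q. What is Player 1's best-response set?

u_1(A vs Q) = 3
u_1(B vs Q) = 3
u_1(C vs Q) = 7
max payoff 7 at {C}

P1 best: {C}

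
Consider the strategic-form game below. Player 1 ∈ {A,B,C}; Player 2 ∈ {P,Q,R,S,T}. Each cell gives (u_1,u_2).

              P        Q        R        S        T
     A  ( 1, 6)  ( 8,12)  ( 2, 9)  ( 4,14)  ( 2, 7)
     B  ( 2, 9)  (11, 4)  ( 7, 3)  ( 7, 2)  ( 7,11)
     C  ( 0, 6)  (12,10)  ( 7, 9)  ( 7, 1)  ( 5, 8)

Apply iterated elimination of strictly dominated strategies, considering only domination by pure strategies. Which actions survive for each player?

Remaining: P1:{B,C} P2:{Q,T}

P1 drop A (B beats it: P:2>1 Q:11>8 R:7>2 S:7>4 T:7>2)
P2 drop P (T beats it: B:11>9 C:8>6)
P2 drop R (Q beats it: B:4>3 C:10>9)
P2 drop S (Q beats it: B:4>2 C:10>1)
P1→{B,C} P2→{Q,T}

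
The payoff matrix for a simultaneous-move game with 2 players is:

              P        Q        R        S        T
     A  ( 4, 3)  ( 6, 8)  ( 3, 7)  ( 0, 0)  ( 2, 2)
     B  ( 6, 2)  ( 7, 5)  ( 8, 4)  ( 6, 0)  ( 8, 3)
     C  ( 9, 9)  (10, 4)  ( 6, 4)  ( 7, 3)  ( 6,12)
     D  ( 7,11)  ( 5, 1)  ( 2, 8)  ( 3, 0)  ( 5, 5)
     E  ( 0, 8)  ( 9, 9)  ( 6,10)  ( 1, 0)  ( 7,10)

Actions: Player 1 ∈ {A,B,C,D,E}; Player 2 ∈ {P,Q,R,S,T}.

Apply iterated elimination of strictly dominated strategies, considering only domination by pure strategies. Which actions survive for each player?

P1 drop A (B beats it: P:6>4 Q:7>6 R:8>3 S:6>0 T:8>2)
P1 drop D (C beats it: P:9>7 Q:10>5 R:6>2 S:7>3 T:6>5)
P2 drop P (T beats it: B:3>2 C:12>9 E:10>8)
P2 drop S (Q beats it: B:5>0 C:4>3 E:9>0)
P1→{B,C,E} P2→{Q,R,T}

Remaining: P1:{B,C,E} P2:{Q,R,T}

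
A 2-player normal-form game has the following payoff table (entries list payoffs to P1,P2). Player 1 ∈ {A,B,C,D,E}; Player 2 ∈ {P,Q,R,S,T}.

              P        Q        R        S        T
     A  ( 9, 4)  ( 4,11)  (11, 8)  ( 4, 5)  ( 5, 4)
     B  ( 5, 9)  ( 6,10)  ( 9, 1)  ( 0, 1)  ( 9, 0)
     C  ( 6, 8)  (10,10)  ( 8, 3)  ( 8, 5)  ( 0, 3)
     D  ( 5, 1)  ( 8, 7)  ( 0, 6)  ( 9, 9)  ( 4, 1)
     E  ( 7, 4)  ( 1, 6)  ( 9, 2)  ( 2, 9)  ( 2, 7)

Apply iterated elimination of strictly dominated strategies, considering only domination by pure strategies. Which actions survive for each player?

P1 drop E (A beats it: P:9>7 Q:4>1 R:11>9 S:4>2 T:5>2)
P2 drop P (Q beats it: A:11>4 B:10>9 C:10>8 D:7>1)
P2 drop R (Q beats it: A:11>8 B:10>1 C:10>3 D:7>6)
P2 drop T (Q beats it: A:11>4 B:10>0 C:10>3 D:7>1)
P1 drop A (C beats it: Q:10>4 S:8>4)
P1 drop B (C beats it: Q:10>6 S:8>0)
P1→{C,D} P2→{Q,S}

Survivors P1:{C,D} P2:{Q,S}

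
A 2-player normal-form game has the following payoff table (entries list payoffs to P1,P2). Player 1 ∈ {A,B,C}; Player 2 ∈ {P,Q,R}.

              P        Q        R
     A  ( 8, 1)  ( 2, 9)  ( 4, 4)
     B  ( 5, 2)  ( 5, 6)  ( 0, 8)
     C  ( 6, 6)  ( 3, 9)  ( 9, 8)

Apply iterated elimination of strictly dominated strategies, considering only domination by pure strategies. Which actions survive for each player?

IESDS → P1:{B,C} P2:{Q,R}

P2 drop P (Q beats it: A:9>1 B:6>2 C:9>6)
P1 drop A (C beats it: Q:3>2 R:9>4)
P1→{B,C} P2→{Q,R}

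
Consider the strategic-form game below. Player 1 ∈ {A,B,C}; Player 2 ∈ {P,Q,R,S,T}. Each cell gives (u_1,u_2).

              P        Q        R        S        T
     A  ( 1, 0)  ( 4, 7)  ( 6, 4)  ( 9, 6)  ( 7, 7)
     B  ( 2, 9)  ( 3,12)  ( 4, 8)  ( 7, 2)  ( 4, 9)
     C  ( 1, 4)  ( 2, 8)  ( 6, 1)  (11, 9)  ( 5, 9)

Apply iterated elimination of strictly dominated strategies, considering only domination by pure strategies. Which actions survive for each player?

IESDS → P1:{A,C} P2:{Q,S,T}

P2 drop P (Q beats it: A:7>0 B:12>9 C:8>4)
P1 drop B (A beats it: Q:4>3 R:6>4 S:9>7 T:7>4)
P2 drop R (Q beats it: A:7>4 C:8>1)
P1→{A,C} P2→{Q,S,T}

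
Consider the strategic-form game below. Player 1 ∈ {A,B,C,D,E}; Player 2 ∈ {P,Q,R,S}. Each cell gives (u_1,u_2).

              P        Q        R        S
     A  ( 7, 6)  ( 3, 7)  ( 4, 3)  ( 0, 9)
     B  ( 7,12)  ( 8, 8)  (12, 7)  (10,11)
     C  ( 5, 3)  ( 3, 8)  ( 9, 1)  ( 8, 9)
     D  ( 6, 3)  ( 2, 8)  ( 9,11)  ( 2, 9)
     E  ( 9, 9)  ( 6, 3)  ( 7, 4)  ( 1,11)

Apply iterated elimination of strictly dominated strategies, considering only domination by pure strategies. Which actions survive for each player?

Remaining: P1:{B,E} P2:{P,S}

P1 drop A (E beats it: P:9>7 Q:6>3 R:7>4 S:1>0)
P1 drop C (B beats it: P:7>5 Q:8>3 R:12>9 S:10>8)
P1 drop D (B beats it: P:7>6 Q:8>2 R:12>9 S:10>2)
P2 drop Q (P beats it: B:12>8 E:9>3)
P2 drop R (P beats it: B:12>7 E:9>4)
P1→{B,E} P2→{P,S}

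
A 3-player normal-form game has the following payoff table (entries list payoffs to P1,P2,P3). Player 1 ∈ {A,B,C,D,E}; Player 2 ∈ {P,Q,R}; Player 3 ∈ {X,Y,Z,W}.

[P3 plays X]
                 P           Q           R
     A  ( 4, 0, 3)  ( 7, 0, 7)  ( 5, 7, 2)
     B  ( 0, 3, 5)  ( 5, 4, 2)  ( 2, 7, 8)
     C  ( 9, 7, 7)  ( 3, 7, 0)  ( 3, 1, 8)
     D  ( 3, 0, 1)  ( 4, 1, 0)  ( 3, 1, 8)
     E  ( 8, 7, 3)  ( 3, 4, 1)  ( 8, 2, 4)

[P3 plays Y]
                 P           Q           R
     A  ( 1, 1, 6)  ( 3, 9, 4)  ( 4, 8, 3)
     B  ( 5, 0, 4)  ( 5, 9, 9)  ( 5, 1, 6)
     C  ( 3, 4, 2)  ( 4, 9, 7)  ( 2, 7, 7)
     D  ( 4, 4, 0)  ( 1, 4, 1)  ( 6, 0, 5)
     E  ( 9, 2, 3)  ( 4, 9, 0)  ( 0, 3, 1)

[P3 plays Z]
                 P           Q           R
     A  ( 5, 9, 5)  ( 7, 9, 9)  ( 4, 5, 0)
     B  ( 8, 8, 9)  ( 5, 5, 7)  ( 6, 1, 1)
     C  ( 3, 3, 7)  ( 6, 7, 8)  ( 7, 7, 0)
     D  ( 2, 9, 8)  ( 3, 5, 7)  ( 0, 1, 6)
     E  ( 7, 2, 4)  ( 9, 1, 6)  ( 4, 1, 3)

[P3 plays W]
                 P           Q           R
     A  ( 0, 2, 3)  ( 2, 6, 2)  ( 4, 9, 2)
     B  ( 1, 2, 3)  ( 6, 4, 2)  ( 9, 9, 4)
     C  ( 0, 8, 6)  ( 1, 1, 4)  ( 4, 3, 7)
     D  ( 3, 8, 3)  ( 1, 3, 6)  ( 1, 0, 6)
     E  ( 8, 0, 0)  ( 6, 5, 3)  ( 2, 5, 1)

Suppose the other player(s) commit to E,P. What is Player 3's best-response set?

u_3(X vs E,P) = 3
u_3(Y vs E,P) = 3
u_3(Z vs E,P) = 4
u_3(W vs E,P) = 0
max payoff 4 at {Z}

BR_3 = {Z}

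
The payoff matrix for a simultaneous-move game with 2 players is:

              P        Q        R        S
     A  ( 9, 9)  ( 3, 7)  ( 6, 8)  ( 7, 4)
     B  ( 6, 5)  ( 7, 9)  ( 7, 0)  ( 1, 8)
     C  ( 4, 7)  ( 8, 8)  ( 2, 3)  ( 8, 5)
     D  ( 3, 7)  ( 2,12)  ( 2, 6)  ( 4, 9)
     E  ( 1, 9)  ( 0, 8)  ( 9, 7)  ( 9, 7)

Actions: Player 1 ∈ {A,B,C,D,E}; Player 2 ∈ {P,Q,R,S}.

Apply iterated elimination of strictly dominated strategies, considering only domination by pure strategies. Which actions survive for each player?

P1 drop D (A beats it: P:9>3 Q:3>2 R:6>2 S:7>4)
P2 drop R (P beats it: A:9>8 B:5>0 C:7>3 E:9>7)
P2 drop S (Q beats it: A:7>4 B:9>8 C:8>5 E:8>7)
P1 drop E (A beats it: P:9>1 Q:3>0)
P1→{A,B,C} P2→{P,Q}

Remaining: P1:{A,B,C} P2:{P,Q}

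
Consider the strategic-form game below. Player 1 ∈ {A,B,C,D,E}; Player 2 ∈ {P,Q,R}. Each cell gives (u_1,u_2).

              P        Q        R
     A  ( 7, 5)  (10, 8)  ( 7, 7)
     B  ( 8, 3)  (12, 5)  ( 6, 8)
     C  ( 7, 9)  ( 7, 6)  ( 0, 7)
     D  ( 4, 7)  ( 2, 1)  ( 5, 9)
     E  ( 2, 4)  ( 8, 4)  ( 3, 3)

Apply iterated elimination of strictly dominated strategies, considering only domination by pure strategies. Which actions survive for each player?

Survivors P1:{A,B} P2:{Q,R}

P1 drop C (B beats it: P:8>7 Q:12>7 R:6>0)
P1 drop D (A beats it: P:7>4 Q:10>2 R:7>5)
P1 drop E (A beats it: P:7>2 Q:10>8 R:7>3)
P2 drop P (Q beats it: A:8>5 B:5>3)
P1→{A,B} P2→{Q,R}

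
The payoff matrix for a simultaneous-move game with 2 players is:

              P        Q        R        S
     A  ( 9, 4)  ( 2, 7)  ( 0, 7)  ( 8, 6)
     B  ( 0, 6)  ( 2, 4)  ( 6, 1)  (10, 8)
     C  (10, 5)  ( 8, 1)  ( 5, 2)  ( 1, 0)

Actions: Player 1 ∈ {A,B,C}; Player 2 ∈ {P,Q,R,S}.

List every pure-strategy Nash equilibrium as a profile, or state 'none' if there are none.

(A,P): not NE [P1→C gives 10>9; P2→R gives 7>4]
(A,Q): not NE [P1→C gives 8>2]
(A,R): not NE [P1→B gives 6>0]
(A,S): not NE [P1→B gives 10>8; P2→R gives 7>6]
(B,P): not NE [P1→C gives 10>0; P2→S gives 8>6]
(B,Q): not NE [P1→C gives 8>2; P2→S gives 8>4]
(B,R): not NE [P2→S gives 8>1]
(B,S): NE
(C,P): NE
(C,Q): not NE [P2→P gives 5>1]
(C,R): not NE [P1→B gives 6>5; P2→P gives 5>2]
(C,S): not NE [P1→B gives 10>1; P2→P gives 5>0]

NE set: (B,S), (C,P)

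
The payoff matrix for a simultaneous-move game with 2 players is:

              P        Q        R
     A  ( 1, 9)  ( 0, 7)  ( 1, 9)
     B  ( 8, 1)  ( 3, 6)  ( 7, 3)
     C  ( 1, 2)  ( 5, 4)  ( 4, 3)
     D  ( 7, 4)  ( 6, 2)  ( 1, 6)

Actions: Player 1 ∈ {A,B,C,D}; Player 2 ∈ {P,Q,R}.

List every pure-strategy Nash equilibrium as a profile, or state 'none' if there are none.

(A,P): not NE [P1→B gives 8>1]
(A,Q): not NE [P1→D gives 6>0; P2→R gives 9>7]
(A,R): not NE [P1→B gives 7>1]
(B,P): not NE [P2→Q gives 6>1]
(B,Q): not NE [P1→D gives 6>3]
(B,R): not NE [P2→Q gives 6>3]
(C,P): not NE [P1→B gives 8>1; P2→Q gives 4>2]
(C,Q): not NE [P1→D gives 6>5]
(C,R): not NE [P1→B gives 7>4; P2→Q gives 4>3]
(D,P): not NE [P1→B gives 8>7; P2→R gives 6>4]
(D,Q): not NE [P2→R gives 6>2]
(D,R): not NE [P1→B gives 7>1]

PSNE: ∅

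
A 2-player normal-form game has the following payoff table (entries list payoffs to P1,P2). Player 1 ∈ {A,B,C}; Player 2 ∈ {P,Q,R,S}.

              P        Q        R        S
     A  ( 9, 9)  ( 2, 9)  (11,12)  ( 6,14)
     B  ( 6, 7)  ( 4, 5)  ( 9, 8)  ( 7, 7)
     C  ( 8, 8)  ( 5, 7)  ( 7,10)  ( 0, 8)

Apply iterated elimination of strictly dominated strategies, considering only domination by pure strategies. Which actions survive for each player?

Remaining: P1:{A,B} P2:{R,S}

P2 drop P (R beats it: A:12>9 B:8>7 C:10>8)
P2 drop Q (R beats it: A:12>9 B:8>5 C:10>7)
P1 drop C (A beats it: R:11>7 S:6>0)
P1→{A,B} P2→{R,S}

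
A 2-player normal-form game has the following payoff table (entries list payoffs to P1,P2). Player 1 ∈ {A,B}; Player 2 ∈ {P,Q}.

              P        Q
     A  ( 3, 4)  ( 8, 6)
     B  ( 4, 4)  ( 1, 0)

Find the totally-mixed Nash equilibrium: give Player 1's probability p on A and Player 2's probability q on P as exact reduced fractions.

p=2/3, q=7/8

P1 indiff ⇒ q·3+(1-q)·8 = q·4+(1-q)·1 ⇒ q(-1) = (1-q)(-7) ⇒ q = 7/8
P2 indiff ⇒ p·4+(1-p)·4 = p·6+(1-p)·0 ⇒ p(-2) = (1-p)(-4) ⇒ p = 2/3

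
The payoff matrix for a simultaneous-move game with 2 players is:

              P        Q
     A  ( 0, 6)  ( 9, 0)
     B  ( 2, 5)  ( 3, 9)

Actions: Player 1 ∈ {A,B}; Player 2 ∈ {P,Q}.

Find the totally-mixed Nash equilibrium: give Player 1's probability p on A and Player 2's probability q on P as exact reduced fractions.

p=2/5, q=3/4

P1 indiff ⇒ q·0+(1-q)·9 = q·2+(1-q)·3 ⇒ q(-2) = (1-q)(-6) ⇒ q = 3/4
P2 indiff ⇒ p·6+(1-p)·5 = p·0+(1-p)·9 ⇒ p(6) = (1-p)(4) ⇒ p = 2/5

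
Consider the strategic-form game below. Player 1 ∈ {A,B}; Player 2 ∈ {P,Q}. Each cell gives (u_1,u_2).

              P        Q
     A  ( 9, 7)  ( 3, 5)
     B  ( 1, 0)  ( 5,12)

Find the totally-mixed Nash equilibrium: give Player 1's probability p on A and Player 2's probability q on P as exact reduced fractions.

P1 mixes 6/7 on A; P2 mixes 1/5 on P

P1 indiff ⇒ q·9+(1-q)·3 = q·1+(1-q)·5 ⇒ q(8) = (1-q)(2) ⇒ q = 1/5
P2 indiff ⇒ p·7+(1-p)·0 = p·5+(1-p)·12 ⇒ p(2) = (1-p)(12) ⇒ p = 6/7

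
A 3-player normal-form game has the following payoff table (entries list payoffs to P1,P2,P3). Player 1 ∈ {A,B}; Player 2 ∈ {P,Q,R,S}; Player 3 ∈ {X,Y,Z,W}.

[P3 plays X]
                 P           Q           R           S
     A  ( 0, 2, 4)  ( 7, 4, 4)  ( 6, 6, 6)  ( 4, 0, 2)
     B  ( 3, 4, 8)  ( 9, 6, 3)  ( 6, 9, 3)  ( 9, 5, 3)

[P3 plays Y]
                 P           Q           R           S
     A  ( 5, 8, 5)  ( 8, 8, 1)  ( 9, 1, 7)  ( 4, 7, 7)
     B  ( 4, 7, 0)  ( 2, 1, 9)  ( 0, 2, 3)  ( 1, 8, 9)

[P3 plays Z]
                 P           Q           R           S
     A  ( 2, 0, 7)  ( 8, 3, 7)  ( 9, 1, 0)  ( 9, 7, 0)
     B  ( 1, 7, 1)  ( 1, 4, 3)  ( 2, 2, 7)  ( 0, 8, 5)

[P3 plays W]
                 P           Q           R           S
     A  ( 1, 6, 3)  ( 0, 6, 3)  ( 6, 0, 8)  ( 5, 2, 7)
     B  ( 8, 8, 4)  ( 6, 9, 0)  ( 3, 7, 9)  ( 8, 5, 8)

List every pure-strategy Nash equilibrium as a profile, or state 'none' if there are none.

PSNE: ∅

(A,P,X): not NE [P1→B gives 3>0; P2→R gives 6>2; P3→Z gives 7>4]
(A,P,Y): not NE [P3→Z gives 7>5]
(A,P,Z): not NE [P2→S gives 7>0]
(A,P,W): not NE [P1→B gives 8>1; P3→Z gives 7>3]
(A,Q,X): not NE [P1→B gives 9>7; P2→R gives 6>4; P3→Z gives 7>4]
(A,Q,Y): not NE [P3→Z gives 7>1]
(A,Q,Z): not NE [P2→S gives 7>3]
(A,Q,W): not NE [P1→B gives 6>0; P3→Z gives 7>3]
(A,R,X): not NE [P3→W gives 8>6]
(A,R,Y): not NE [P2→Q gives 8>1; P3→W gives 8>7]
(A,R,Z): not NE [P2→S gives 7>1; P3→W gives 8>0]
(A,R,W): not NE [P2→Q gives 6>0]
(A,S,X): not NE [P1→B gives 9>4; P2→R gives 6>0; P3→W gives 7>2]
(A,S,Y): not NE [P2→Q gives 8>7]
(A,S,Z): not NE [P3→W gives 7>0]
(A,S,W): not NE [P1→B gives 8>5; P2→Q gives 6>2]
(B,P,X): not NE [P2→R gives 9>4]
(B,P,Y): not NE [P1→A gives 5>4; P2→S gives 8>7; P3→X gives 8>0]
(B,P,Z): not NE [P1→A gives 2>1; P2→S gives 8>7; P3→X gives 8>1]
(B,P,W): not NE [P2→Q gives 9>8; P3→X gives 8>4]
(B,Q,X): not NE [P2→R gives 9>6; P3→Y gives 9>3]
(B,Q,Y): not NE [P1→A gives 8>2; P2→S gives 8>1]
(B,Q,Z): not NE [P1→A gives 8>1; P2→S gives 8>4; P3→Y gives 9>3]
(B,Q,W): not NE [P3→Y gives 9>0]
(B,R,X): not NE [P3→W gives 9>3]
(B,R,Y): not NE [P1→A gives 9>0; P2→S gives 8>2; P3→W gives 9>3]
(B,R,Z): not NE [P1→A gives 9>2; P2→S gives 8>2; P3→W gives 9>7]
(B,R,W): not NE [P1→A gives 6>3; P2→Q gives 9>7]
(B,S,X): not NE [P2→R gives 9>5; P3→Y gives 9>3]
(B,S,Y): not NE [P1→A gives 4>1]
(B,S,Z): not NE [P1→A gives 9>0; P3→Y gives 9>5]
(B,S,W): not NE [P2→Q gives 9>5; P3→Y gives 9>8]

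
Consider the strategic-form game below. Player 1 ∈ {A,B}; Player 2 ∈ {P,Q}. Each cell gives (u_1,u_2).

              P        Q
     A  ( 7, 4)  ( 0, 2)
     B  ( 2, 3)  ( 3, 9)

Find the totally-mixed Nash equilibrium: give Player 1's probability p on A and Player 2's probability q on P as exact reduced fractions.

P1 indiff ⇒ q·7+(1-q)·0 = q·2+(1-q)·3 ⇒ q(5) = (1-q)(3) ⇒ q = 3/8
P2 indiff ⇒ p·4+(1-p)·3 = p·2+(1-p)·9 ⇒ p(2) = (1-p)(6) ⇒ p = 3/4

P1 mixes 3/4 on A; P2 mixes 3/8 on P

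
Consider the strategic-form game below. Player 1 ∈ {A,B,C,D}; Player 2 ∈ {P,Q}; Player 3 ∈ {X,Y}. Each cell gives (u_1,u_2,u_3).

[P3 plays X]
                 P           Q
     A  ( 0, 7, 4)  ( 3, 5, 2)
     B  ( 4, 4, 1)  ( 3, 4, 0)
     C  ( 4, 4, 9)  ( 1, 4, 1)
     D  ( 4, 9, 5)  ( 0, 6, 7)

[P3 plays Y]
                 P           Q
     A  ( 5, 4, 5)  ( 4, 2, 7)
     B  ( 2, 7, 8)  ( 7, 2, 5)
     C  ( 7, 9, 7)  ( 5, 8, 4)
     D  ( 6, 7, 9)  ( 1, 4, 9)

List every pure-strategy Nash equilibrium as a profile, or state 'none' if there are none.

(A,P,X): not NE [P1→D gives 4>0; P3→Y gives 5>4]
(A,P,Y): not NE [P1→C gives 7>5]
(A,Q,X): not NE [P2→P gives 7>5; P3→Y gives 7>2]
(A,Q,Y): not NE [P1→B gives 7>4; P2→P gives 4>2]
(B,P,X): not NE [P3→Y gives 8>1]
(B,P,Y): not NE [P1→C gives 7>2]
(B,Q,X): not NE [P3→Y gives 5>0]
(B,Q,Y): not NE [P2→P gives 7>2]
(C,P,X): NE
(C,P,Y): not NE [P3→X gives 9>7]
(C,Q,X): not NE [P1→B gives 3>1; P3→Y gives 4>1]
(C,Q,Y): not NE [P1→B gives 7>5; P2→P gives 9>8]
(D,P,X): not NE [P3→Y gives 9>5]
(D,P,Y): not NE [P1→C gives 7>6]
(D,Q,X): not NE [P1→B gives 3>0; P2→P gives 9>6; P3→Y gives 9>7]
(D,Q,Y): not NE [P1→B gives 7>1; P2→P gives 7>4]

Nash profiles: (C,P,X)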